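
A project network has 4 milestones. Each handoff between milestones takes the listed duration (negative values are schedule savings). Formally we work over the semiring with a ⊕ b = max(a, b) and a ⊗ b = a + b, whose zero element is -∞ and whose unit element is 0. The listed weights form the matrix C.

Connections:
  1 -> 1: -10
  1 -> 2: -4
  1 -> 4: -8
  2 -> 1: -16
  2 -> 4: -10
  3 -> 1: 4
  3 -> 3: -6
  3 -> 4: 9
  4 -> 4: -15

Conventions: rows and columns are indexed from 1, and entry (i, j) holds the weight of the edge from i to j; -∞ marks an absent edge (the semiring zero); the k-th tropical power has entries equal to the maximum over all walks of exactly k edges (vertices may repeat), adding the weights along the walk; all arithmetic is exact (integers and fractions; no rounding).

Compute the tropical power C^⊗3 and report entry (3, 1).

C^⊗2:
  [-20, -14, -∞, -14]
  [-26, -20, -∞, -24]
  [-2, 0, -12, 3]
  [-∞, -∞, -∞, -30]
C^⊗3:
  [-30, -24, -∞, -24]
  [-36, -30, -∞, -30]
  [-8, -6, -18, -3]
  [-∞, -∞, -∞, -45]
Key observation: the optimum is the walk 3->3->3->1, with weight (-6) + (-6) + 4 = -8.
Optimal value attained by: walk 3->3->3->1.
Answer: (C^⊗3)[3][1] = -8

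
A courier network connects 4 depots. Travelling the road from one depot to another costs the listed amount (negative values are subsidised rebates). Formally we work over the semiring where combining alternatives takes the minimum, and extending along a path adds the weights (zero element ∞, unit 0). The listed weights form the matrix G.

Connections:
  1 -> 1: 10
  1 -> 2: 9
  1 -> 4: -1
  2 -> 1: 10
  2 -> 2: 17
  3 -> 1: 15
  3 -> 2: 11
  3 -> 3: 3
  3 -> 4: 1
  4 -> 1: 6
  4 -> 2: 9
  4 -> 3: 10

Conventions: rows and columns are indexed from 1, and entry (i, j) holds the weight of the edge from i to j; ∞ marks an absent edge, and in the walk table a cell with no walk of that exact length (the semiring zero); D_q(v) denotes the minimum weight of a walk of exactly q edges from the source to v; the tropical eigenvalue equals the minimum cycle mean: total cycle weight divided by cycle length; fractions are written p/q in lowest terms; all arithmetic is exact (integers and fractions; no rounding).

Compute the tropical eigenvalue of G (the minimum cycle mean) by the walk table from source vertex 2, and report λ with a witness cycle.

q=0: [∞, 0, ∞, ∞]
q=1: [10, 17, ∞, ∞]
q=2: [20, 19, ∞, 9]
q=3: [15, 18, 19, 19]
q=4: [25, 24, 22, 14]
Optimal cycle mean attained by: cycle 1->4->1, total (-1) + 6, length 2.
Answer: λ = 5/2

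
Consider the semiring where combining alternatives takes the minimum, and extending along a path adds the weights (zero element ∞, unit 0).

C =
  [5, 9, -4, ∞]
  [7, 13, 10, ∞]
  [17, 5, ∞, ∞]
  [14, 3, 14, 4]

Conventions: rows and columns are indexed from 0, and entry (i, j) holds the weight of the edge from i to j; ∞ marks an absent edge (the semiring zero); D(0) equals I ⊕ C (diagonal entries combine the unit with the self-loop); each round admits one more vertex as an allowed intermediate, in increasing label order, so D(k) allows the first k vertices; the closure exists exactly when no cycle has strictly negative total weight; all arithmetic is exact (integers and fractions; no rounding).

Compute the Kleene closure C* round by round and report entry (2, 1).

D(0):
  [0, 9, -4, ∞]
  [7, 0, 10, ∞]
  [17, 5, 0, ∞]
  [14, 3, 14, 0]
D(1):
  [0, 9, -4, ∞]
  [7, 0, 3, ∞]
  [17, 5, 0, ∞]
  [14, 3, 10, 0]
D(2):
  [0, 9, -4, ∞]
  [7, 0, 3, ∞]
  [12, 5, 0, ∞]
  [10, 3, 6, 0]
D(3):
  [0, 1, -4, ∞]
  [7, 0, 3, ∞]
  [12, 5, 0, ∞]
  [10, 3, 6, 0]
D(4):
  [0, 1, -4, ∞]
  [7, 0, 3, ∞]
  [12, 5, 0, ∞]
  [10, 3, 6, 0]
Answer: C*[2][1] = 5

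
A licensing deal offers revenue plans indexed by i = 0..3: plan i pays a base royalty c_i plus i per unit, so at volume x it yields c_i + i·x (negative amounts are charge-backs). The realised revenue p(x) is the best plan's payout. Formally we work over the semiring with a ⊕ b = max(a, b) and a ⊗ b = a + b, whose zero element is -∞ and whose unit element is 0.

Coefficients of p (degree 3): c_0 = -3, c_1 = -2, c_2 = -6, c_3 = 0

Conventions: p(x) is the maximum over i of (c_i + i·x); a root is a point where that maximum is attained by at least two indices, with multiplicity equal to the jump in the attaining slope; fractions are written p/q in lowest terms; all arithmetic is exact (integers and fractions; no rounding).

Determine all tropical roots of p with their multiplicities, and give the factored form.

hull edge (i=0, c=-3) to (i=3, c=0): slope 1, span 3
Factored form: p(x) = 0 ⊗ (x ⊕ (-1)) ⊗ (x ⊕ (-1)) ⊗ (x ⊕ (-1))
Answer: roots = -1 (mult 3)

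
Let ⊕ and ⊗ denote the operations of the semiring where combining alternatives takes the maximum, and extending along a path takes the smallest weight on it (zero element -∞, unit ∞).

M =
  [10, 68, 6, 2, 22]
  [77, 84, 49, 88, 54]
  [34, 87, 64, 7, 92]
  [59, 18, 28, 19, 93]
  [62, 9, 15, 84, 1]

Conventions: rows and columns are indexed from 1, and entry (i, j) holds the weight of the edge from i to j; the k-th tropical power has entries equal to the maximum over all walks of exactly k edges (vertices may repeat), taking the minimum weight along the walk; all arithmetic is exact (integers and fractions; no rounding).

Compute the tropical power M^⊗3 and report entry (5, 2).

M^⊗2:
  [68, 68, 49, 68, 54]
  [77, 84, 49, 84, 88]
  [77, 84, 64, 87, 64]
  [62, 59, 28, 84, 28]
  [59, 62, 28, 19, 84]
M^⊗3:
  [68, 68, 49, 68, 68]
  [77, 84, 49, 84, 84]
  [77, 84, 64, 84, 87]
  [59, 62, 49, 59, 84]
  [62, 62, 49, 84, 54]
Key observation: the optimum is the walk 5->1->2->2, with weight 62 min 68 min 84 = 62.
Optimal value attained by: walk 5->1->2->2.
Answer: (M^⊗3)[5][2] = 62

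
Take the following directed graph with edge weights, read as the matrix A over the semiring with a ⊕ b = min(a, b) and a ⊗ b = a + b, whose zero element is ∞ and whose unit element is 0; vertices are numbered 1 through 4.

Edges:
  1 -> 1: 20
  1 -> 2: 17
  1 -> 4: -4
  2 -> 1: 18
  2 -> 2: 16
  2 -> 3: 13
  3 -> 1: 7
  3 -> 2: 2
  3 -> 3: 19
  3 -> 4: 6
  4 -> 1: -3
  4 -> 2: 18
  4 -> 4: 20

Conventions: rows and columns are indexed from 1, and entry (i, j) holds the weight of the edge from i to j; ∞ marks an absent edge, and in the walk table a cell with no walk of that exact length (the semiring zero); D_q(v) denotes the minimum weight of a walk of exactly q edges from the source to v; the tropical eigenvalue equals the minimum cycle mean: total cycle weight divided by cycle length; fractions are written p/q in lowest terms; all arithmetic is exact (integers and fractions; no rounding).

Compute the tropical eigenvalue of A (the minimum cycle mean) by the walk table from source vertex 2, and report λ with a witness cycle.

q=0: [∞, 0, ∞, ∞]
q=1: [18, 16, 13, ∞]
q=2: [20, 15, 29, 14]
q=3: [11, 31, 28, 16]
q=4: [13, 28, 44, 7]
Optimal cycle mean attained by: cycle 1->4->1, total (-4) + (-3), length 2.
Answer: λ = -7/2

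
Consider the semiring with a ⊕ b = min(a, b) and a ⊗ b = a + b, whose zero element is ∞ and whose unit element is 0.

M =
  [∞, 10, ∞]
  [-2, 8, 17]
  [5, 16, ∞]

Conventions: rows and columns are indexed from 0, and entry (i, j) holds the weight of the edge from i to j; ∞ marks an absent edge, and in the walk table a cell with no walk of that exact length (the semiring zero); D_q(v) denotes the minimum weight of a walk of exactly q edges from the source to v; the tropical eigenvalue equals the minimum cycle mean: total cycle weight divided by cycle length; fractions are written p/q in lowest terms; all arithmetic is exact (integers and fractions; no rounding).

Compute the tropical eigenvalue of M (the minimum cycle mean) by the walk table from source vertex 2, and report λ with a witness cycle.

q=0: [∞, ∞, 0]
q=1: [5, 16, ∞]
q=2: [14, 15, 33]
q=3: [13, 23, 32]
Optimal cycle mean attained by: cycle 0->1->0, total 10 + (-2), length 2.
Answer: λ = 4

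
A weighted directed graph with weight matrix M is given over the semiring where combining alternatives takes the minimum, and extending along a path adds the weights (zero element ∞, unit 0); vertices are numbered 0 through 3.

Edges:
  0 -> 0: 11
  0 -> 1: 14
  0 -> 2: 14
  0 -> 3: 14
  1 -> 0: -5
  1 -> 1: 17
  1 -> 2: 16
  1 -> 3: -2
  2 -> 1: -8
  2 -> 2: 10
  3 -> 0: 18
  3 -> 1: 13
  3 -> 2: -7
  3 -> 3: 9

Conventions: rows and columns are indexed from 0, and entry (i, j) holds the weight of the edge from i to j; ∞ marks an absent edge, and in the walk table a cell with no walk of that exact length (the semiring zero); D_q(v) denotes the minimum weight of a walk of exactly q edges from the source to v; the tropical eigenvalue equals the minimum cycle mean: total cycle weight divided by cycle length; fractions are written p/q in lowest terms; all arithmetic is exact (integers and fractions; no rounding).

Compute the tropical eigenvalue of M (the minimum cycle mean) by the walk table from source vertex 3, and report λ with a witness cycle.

q=0: [∞, ∞, ∞, 0]
q=1: [18, 13, -7, 9]
q=2: [8, -15, 2, 11]
q=3: [-20, -6, 1, -17]
q=4: [-11, -7, -24, -8]
Optimal cycle mean attained by: cycle 1->3->2->1, total (-2) + (-7) + (-8), length 3.
Answer: λ = -17/3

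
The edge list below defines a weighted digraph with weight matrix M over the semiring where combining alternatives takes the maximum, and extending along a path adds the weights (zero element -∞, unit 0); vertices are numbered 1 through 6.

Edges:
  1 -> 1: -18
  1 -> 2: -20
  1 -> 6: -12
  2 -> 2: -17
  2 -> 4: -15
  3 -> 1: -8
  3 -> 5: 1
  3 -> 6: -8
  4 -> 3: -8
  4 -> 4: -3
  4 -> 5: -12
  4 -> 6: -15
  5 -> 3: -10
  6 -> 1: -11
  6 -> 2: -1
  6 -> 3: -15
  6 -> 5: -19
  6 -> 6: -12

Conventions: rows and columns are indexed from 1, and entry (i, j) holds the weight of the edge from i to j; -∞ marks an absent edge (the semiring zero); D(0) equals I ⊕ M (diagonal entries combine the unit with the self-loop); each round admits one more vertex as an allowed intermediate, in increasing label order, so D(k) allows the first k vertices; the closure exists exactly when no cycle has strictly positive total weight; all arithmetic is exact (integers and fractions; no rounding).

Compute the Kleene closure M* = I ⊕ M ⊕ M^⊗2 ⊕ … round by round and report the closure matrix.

D(0):
  [0, -20, -∞, -∞, -∞, -12]
  [-∞, 0, -∞, -15, -∞, -∞]
  [-8, -∞, 0, -∞, 1, -8]
  [-∞, -∞, -8, 0, -12, -15]
  [-∞, -∞, -10, -∞, 0, -∞]
  [-11, -1, -15, -∞, -19, 0]
D(1):
  [0, -20, -∞, -∞, -∞, -12]
  [-∞, 0, -∞, -15, -∞, -∞]
  [-8, -28, 0, -∞, 1, -8]
  [-∞, -∞, -8, 0, -12, -15]
  [-∞, -∞, -10, -∞, 0, -∞]
  [-11, -1, -15, -∞, -19, 0]
D(2):
  [0, -20, -∞, -35, -∞, -12]
  [-∞, 0, -∞, -15, -∞, -∞]
  [-8, -28, 0, -43, 1, -8]
  [-∞, -∞, -8, 0, -12, -15]
  [-∞, -∞, -10, -∞, 0, -∞]
  [-11, -1, -15, -16, -19, 0]
D(3):
  [0, -20, -∞, -35, -∞, -12]
  [-∞, 0, -∞, -15, -∞, -∞]
  [-8, -28, 0, -43, 1, -8]
  [-16, -36, -8, 0, -7, -15]
  [-18, -38, -10, -53, 0, -18]
  [-11, -1, -15, -16, -14, 0]
D(4):
  [0, -20, -43, -35, -42, -12]
  [-31, 0, -23, -15, -22, -30]
  [-8, -28, 0, -43, 1, -8]
  [-16, -36, -8, 0, -7, -15]
  [-18, -38, -10, -53, 0, -18]
  [-11, -1, -15, -16, -14, 0]
D(5):
  [0, -20, -43, -35, -42, -12]
  [-31, 0, -23, -15, -22, -30]
  [-8, -28, 0, -43, 1, -8]
  [-16, -36, -8, 0, -7, -15]
  [-18, -38, -10, -53, 0, -18]
  [-11, -1, -15, -16, -14, 0]
D(6):
  [0, -13, -27, -28, -26, -12]
  [-31, 0, -23, -15, -22, -30]
  [-8, -9, 0, -24, 1, -8]
  [-16, -16, -8, 0, -7, -15]
  [-18, -19, -10, -34, 0, -18]
  [-11, -1, -15, -16, -14, 0]
Answer: M* = [[0, -13, -27, -28, -26, -12], [-31, 0, -23, -15, -22, -30], [-8, -9, 0, -24, 1, -8], [-16, -16, -8, 0, -7, -15], [-18, -19, -10, -34, 0, -18], [-11, -1, -15, -16, -14, 0]]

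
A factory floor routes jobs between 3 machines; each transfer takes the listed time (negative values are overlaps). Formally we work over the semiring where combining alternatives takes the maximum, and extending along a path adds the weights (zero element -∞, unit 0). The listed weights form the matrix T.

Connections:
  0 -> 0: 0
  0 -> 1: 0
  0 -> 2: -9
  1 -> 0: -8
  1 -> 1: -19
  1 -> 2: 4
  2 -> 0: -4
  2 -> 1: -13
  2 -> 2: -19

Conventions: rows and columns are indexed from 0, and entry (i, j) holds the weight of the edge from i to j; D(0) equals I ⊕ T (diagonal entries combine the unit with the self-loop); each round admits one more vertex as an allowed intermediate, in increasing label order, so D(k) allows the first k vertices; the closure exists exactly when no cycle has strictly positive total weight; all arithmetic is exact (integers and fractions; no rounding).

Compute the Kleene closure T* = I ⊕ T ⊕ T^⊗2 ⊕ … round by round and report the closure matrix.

D(0):
  [0, 0, -9]
  [-8, 0, 4]
  [-4, -13, 0]
D(1):
  [0, 0, -9]
  [-8, 0, 4]
  [-4, -4, 0]
D(2):
  [0, 0, 4]
  [-8, 0, 4]
  [-4, -4, 0]
D(3):
  [0, 0, 4]
  [0, 0, 4]
  [-4, -4, 0]
Answer: T* = [[0, 0, 4], [0, 0, 4], [-4, -4, 0]]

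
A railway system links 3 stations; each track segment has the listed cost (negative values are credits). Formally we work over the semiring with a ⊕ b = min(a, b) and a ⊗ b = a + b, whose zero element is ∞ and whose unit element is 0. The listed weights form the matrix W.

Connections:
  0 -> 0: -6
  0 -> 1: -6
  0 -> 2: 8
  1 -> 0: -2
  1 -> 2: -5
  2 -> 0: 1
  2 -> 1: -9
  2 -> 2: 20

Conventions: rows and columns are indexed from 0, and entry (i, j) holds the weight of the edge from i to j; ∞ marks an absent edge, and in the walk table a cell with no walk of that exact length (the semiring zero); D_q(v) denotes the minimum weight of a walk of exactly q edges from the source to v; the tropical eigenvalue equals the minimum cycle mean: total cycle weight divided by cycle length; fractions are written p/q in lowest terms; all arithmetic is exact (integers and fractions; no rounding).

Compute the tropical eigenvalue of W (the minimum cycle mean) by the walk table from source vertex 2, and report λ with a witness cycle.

q=0: [∞, ∞, 0]
q=1: [1, -9, 20]
q=2: [-11, -5, -14]
q=3: [-17, -23, -10]
Optimal cycle mean attained by: cycle 1->2->1, total (-5) + (-9), length 2.
Answer: λ = -7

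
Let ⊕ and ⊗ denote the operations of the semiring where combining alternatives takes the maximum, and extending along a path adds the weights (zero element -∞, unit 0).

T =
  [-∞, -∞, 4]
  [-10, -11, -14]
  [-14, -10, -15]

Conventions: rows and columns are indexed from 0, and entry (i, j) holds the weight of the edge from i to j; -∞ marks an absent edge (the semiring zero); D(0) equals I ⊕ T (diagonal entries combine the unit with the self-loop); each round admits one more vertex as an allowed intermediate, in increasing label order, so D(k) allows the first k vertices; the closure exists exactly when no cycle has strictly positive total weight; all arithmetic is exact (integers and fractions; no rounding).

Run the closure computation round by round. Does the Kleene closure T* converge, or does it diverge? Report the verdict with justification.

D(0):
  [0, -∞, 4]
  [-10, 0, -14]
  [-14, -10, 0]
D(1):
  [0, -∞, 4]
  [-10, 0, -6]
  [-14, -10, 0]
D(2):
  [0, -∞, 4]
  [-10, 0, -6]
  [-14, -10, 0]
D(3):
  [0, -6, 4]
  [-10, 0, -6]
  [-14, -10, 0]
Key observation: every diagonal entry stays at the unit through all rounds, so no improving cycle exists.
Answer: CONVERGES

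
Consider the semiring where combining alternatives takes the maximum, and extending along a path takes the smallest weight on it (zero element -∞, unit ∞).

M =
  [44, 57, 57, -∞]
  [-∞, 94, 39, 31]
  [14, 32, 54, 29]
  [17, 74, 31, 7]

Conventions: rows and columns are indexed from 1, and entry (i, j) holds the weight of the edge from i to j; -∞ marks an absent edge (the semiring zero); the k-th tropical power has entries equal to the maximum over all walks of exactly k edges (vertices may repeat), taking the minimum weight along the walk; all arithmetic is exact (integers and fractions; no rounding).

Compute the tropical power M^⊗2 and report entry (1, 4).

M^⊗2:
  [44, 57, 54, 31]
  [17, 94, 39, 31]
  [17, 32, 54, 31]
  [17, 74, 39, 31]
Key observation: the optimum is the walk 1->2->4, with weight 57 min 31 = 31.
Optimal value attained by: walk 1->2->4.
Answer: (M^⊗2)[1][4] = 31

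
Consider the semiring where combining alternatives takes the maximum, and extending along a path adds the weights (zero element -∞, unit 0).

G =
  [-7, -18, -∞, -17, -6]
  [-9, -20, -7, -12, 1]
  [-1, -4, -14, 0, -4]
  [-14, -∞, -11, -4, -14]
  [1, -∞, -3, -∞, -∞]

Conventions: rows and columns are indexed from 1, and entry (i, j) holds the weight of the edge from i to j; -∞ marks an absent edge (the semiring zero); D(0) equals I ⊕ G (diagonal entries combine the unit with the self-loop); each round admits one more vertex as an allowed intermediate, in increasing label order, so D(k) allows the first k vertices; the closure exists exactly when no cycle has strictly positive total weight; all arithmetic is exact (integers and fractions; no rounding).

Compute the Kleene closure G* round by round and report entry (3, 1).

D(0):
  [0, -18, -∞, -17, -6]
  [-9, 0, -7, -12, 1]
  [-1, -4, 0, 0, -4]
  [-14, -∞, -11, 0, -14]
  [1, -∞, -3, -∞, 0]
D(1):
  [0, -18, -∞, -17, -6]
  [-9, 0, -7, -12, 1]
  [-1, -4, 0, 0, -4]
  [-14, -32, -11, 0, -14]
  [1, -17, -3, -16, 0]
D(2):
  [0, -18, -25, -17, -6]
  [-9, 0, -7, -12, 1]
  [-1, -4, 0, 0, -3]
  [-14, -32, -11, 0, -14]
  [1, -17, -3, -16, 0]
D(3):
  [0, -18, -25, -17, -6]
  [-8, 0, -7, -7, 1]
  [-1, -4, 0, 0, -3]
  [-12, -15, -11, 0, -14]
  [1, -7, -3, -3, 0]
D(4):
  [0, -18, -25, -17, -6]
  [-8, 0, -7, -7, 1]
  [-1, -4, 0, 0, -3]
  [-12, -15, -11, 0, -14]
  [1, -7, -3, -3, 0]
D(5):
  [0, -13, -9, -9, -6]
  [2, 0, -2, -2, 1]
  [-1, -4, 0, 0, -3]
  [-12, -15, -11, 0, -14]
  [1, -7, -3, -3, 0]
Answer: G*[3][1] = -1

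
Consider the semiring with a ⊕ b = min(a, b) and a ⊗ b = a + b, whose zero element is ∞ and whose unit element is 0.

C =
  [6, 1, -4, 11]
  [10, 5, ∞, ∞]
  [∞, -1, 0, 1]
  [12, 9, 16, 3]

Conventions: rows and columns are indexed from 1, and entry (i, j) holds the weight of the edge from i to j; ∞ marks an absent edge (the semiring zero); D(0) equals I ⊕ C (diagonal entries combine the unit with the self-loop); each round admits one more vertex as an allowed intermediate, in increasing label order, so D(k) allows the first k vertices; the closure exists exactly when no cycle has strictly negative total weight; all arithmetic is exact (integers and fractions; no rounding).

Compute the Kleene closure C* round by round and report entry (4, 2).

D(0):
  [0, 1, -4, 11]
  [10, 0, ∞, ∞]
  [∞, -1, 0, 1]
  [12, 9, 16, 0]
D(1):
  [0, 1, -4, 11]
  [10, 0, 6, 21]
  [∞, -1, 0, 1]
  [12, 9, 8, 0]
D(2):
  [0, 1, -4, 11]
  [10, 0, 6, 21]
  [9, -1, 0, 1]
  [12, 9, 8, 0]
D(3):
  [0, -5, -4, -3]
  [10, 0, 6, 7]
  [9, -1, 0, 1]
  [12, 7, 8, 0]
D(4):
  [0, -5, -4, -3]
  [10, 0, 6, 7]
  [9, -1, 0, 1]
  [12, 7, 8, 0]
Answer: C*[4][2] = 7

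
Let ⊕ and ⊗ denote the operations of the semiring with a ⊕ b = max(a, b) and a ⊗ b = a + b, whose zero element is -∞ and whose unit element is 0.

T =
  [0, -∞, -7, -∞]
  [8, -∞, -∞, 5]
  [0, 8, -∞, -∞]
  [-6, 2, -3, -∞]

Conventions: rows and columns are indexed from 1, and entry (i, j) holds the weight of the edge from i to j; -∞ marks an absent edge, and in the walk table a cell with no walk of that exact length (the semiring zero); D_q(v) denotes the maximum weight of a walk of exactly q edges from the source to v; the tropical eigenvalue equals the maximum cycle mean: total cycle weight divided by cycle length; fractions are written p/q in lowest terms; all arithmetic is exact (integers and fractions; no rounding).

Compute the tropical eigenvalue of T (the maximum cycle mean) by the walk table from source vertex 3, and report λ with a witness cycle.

q=0: [-∞, -∞, 0, -∞]
q=1: [0, 8, -∞, -∞]
q=2: [16, -∞, -7, 13]
q=3: [16, 15, 10, -∞]
q=4: [23, 18, 9, 20]
Optimal cycle mean attained by: cycle 2->4->2, total 5 + 2, length 2.
Answer: λ = 7/2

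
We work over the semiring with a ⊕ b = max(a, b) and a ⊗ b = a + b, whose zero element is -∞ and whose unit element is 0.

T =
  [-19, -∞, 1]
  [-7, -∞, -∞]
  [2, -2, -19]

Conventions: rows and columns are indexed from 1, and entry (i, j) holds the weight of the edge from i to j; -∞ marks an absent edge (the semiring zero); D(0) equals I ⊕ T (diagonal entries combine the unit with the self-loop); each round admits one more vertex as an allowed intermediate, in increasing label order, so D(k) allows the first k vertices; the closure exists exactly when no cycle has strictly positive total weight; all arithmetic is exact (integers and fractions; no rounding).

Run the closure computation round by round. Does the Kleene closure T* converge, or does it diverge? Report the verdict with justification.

D(0):
  [0, -∞, 1]
  [-7, 0, -∞]
  [2, -2, 0]
Detection: at round 1, diagonal entry (3, 3) turns strictly positive.
Key observation: the cycle 3->1->3 has total weight 2 + 1, which is strictly positive.
Answer: DIVERGES — positive cycle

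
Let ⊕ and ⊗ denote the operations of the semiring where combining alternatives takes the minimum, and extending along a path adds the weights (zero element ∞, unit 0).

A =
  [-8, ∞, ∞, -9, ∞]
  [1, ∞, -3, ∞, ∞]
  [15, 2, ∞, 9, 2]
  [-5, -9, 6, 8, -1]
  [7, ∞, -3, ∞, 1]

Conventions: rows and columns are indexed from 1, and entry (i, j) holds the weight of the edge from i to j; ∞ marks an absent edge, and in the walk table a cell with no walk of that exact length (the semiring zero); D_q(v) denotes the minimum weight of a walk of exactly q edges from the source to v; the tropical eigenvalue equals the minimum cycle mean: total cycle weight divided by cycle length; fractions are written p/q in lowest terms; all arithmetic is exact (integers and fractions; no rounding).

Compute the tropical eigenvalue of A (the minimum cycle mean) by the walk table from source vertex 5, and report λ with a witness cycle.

q=0: [∞, ∞, ∞, ∞, 0]
q=1: [7, ∞, -3, ∞, 1]
q=2: [-1, -1, -2, -2, -1]
q=3: [-9, -11, -4, -10, -3]
q=4: [-17, -19, -14, -18, -11]
q=5: [-25, -27, -22, -26, -19]
Optimal cycle mean attained by: cycle 1->1, total (-8), length 1.
Answer: λ = -8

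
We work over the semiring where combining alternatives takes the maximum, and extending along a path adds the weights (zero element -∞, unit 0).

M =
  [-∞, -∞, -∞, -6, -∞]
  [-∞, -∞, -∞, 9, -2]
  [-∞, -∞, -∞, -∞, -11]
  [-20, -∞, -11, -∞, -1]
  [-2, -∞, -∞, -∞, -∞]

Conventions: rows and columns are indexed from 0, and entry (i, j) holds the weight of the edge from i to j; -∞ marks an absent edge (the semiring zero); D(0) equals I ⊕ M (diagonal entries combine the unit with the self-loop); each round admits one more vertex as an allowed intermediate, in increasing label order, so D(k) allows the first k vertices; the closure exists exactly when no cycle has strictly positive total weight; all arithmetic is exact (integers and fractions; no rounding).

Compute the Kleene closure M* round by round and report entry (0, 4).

D(0):
  [0, -∞, -∞, -6, -∞]
  [-∞, 0, -∞, 9, -2]
  [-∞, -∞, 0, -∞, -11]
  [-20, -∞, -11, 0, -1]
  [-2, -∞, -∞, -∞, 0]
D(1):
  [0, -∞, -∞, -6, -∞]
  [-∞, 0, -∞, 9, -2]
  [-∞, -∞, 0, -∞, -11]
  [-20, -∞, -11, 0, -1]
  [-2, -∞, -∞, -8, 0]
D(2):
  [0, -∞, -∞, -6, -∞]
  [-∞, 0, -∞, 9, -2]
  [-∞, -∞, 0, -∞, -11]
  [-20, -∞, -11, 0, -1]
  [-2, -∞, -∞, -8, 0]
D(3):
  [0, -∞, -∞, -6, -∞]
  [-∞, 0, -∞, 9, -2]
  [-∞, -∞, 0, -∞, -11]
  [-20, -∞, -11, 0, -1]
  [-2, -∞, -∞, -8, 0]
D(4):
  [0, -∞, -17, -6, -7]
  [-11, 0, -2, 9, 8]
  [-∞, -∞, 0, -∞, -11]
  [-20, -∞, -11, 0, -1]
  [-2, -∞, -19, -8, 0]
D(5):
  [0, -∞, -17, -6, -7]
  [6, 0, -2, 9, 8]
  [-13, -∞, 0, -19, -11]
  [-3, -∞, -11, 0, -1]
  [-2, -∞, -19, -8, 0]
Answer: M*[0][4] = -7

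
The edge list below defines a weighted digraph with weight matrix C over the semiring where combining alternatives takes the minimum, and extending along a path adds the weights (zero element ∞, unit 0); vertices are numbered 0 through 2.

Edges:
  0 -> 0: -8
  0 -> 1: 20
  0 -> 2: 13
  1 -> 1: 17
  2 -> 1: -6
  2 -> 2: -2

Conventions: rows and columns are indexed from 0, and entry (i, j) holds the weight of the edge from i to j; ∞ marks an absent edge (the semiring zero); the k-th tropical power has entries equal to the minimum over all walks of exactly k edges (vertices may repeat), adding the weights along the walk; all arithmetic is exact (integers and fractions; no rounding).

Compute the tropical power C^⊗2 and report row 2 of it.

C^⊗2:
  [-16, 7, 5]
  [∞, 34, ∞]
  [∞, -8, -4]
Answer: row 2 of C^⊗2 = [∞, -8, -4]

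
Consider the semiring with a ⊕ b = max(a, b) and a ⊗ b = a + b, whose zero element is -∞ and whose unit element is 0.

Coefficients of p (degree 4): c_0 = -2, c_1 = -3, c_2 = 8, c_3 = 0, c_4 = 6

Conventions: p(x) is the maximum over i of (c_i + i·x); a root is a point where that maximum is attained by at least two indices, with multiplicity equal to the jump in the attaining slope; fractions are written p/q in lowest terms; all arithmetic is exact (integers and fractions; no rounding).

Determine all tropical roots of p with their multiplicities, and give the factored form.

hull edge (i=0, c=-2) to (i=2, c=8): slope 5, span 2
hull edge (i=2, c=8) to (i=4, c=6): slope -1, span 2
Factored form: p(x) = 6 ⊗ (x ⊕ (-5)) ⊗ (x ⊕ (-5)) ⊗ (x ⊕ 1) ⊗ (x ⊕ 1)
Answer: roots = -5 (mult 2), 1 (mult 2)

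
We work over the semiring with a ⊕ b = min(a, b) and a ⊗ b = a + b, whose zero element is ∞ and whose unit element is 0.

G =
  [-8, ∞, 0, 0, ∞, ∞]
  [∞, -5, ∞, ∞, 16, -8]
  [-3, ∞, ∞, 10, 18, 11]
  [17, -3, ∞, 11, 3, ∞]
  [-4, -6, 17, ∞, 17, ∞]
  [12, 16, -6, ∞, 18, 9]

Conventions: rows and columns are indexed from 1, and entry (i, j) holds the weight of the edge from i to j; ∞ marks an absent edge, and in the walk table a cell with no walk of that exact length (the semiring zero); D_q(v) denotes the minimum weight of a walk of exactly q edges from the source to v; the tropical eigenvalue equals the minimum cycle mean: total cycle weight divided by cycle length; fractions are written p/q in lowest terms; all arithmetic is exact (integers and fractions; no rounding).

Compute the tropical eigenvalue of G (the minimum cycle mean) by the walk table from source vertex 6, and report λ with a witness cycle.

q=0: [∞, ∞, ∞, ∞, ∞, 0]
q=1: [12, 16, -6, ∞, 18, 9]
q=2: [-9, 11, 3, 4, 12, 5]
q=3: [-17, 1, -9, -9, 7, 3]
q=4: [-25, -12, -17, -17, -6, -7]
q=5: [-33, -20, -25, -25, -14, -20]
q=6: [-41, -28, -33, -33, -22, -28]
Optimal cycle mean attained by: cycle 1->1, total (-8), length 1.
Answer: λ = -8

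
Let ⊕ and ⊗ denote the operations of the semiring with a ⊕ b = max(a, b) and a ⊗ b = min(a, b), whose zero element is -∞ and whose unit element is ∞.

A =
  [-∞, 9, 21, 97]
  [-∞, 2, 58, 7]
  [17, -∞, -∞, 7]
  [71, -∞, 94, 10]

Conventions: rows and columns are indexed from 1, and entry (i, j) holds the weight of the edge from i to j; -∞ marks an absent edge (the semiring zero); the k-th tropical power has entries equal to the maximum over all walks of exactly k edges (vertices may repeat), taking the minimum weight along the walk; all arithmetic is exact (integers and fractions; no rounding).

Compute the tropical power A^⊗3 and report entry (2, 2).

A^⊗2:
  [71, 2, 94, 10]
  [17, 2, 7, 7]
  [7, 9, 17, 17]
  [17, 9, 21, 71]
A^⊗3:
  [17, 9, 21, 71]
  [7, 9, 17, 17]
  [17, 7, 17, 10]
  [71, 9, 71, 17]
Key observation: the optimum is the walk 2->3->1->2, with weight 58 min 17 min 9 = 9.
Optimal value attained by: walk 2->3->1->2.
Answer: (A^⊗3)[2][2] = 9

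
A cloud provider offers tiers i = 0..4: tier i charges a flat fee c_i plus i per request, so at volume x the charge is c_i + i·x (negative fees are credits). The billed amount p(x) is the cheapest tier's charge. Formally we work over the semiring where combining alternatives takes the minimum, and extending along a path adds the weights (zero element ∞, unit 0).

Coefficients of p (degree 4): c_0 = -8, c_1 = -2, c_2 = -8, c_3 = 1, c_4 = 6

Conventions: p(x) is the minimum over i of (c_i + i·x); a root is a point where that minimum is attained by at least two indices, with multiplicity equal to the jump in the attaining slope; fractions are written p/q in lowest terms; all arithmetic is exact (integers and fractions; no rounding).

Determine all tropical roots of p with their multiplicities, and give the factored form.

hull edge (i=0, c=-8) to (i=2, c=-8): slope 0, span 2
hull edge (i=2, c=-8) to (i=4, c=6): slope 7, span 2
Factored form: p(x) = 6 ⊗ (x ⊕ (-7)) ⊗ (x ⊕ (-7)) ⊗ (x ⊕ 0) ⊗ (x ⊕ 0)
Answer: roots = -7 (mult 2), 0 (mult 2)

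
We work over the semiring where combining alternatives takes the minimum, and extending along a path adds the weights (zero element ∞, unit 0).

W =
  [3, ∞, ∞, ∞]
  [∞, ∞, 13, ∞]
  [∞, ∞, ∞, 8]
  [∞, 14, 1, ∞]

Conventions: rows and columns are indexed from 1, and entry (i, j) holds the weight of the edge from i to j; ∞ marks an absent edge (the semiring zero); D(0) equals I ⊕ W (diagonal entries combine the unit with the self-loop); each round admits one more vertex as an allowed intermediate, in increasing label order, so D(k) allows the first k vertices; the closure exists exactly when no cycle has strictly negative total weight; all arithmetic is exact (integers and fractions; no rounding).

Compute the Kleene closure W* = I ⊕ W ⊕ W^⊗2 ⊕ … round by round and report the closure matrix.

D(0):
  [0, ∞, ∞, ∞]
  [∞, 0, 13, ∞]
  [∞, ∞, 0, 8]
  [∞, 14, 1, 0]
D(1):
  [0, ∞, ∞, ∞]
  [∞, 0, 13, ∞]
  [∞, ∞, 0, 8]
  [∞, 14, 1, 0]
D(2):
  [0, ∞, ∞, ∞]
  [∞, 0, 13, ∞]
  [∞, ∞, 0, 8]
  [∞, 14, 1, 0]
D(3):
  [0, ∞, ∞, ∞]
  [∞, 0, 13, 21]
  [∞, ∞, 0, 8]
  [∞, 14, 1, 0]
D(4):
  [0, ∞, ∞, ∞]
  [∞, 0, 13, 21]
  [∞, 22, 0, 8]
  [∞, 14, 1, 0]
Answer: W* = [[0, ∞, ∞, ∞], [∞, 0, 13, 21], [∞, 22, 0, 8], [∞, 14, 1, 0]]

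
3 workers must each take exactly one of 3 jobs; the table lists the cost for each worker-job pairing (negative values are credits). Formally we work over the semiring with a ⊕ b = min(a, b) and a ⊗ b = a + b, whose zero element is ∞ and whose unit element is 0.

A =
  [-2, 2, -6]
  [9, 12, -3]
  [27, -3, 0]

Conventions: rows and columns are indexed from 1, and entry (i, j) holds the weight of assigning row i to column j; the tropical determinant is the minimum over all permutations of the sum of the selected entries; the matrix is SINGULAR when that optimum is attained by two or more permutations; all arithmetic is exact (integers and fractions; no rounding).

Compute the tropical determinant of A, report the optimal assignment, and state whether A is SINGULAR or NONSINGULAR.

σ = (1, 2, 3): (-2) + 12 + 0 = 10
σ = (1, 3, 2): (-2) + (-3) + (-3) = -8
σ = (2, 1, 3): 2 + 9 + 0 = 11
σ = (2, 3, 1): 2 + (-3) + 27 = 26
σ = (3, 1, 2): (-6) + 9 + (-3) = 0
σ = (3, 2, 1): (-6) + 12 + 27 = 33
Optimal value attained by: σ = (1, 3, 2).
Answer: det⊕(A) = -8; verdict: NONSINGULAR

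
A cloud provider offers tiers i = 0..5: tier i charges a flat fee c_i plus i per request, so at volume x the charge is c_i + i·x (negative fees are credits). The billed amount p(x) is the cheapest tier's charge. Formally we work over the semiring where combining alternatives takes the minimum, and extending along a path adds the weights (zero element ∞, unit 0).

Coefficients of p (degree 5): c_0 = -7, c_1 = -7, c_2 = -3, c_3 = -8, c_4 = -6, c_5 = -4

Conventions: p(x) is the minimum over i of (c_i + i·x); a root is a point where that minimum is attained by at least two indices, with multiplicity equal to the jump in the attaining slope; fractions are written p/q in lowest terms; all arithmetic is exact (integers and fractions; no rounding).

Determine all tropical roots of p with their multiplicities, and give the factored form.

hull edge (i=0, c=-7) to (i=3, c=-8): slope -1/3, span 3
hull edge (i=3, c=-8) to (i=5, c=-4): slope 2, span 2
Factored form: p(x) = -4 ⊗ (x ⊕ (-2)) ⊗ (x ⊕ (-2)) ⊗ (x ⊕ 1/3) ⊗ (x ⊕ 1/3) ⊗ (x ⊕ 1/3)
Answer: roots = -2 (mult 2), 1/3 (mult 3)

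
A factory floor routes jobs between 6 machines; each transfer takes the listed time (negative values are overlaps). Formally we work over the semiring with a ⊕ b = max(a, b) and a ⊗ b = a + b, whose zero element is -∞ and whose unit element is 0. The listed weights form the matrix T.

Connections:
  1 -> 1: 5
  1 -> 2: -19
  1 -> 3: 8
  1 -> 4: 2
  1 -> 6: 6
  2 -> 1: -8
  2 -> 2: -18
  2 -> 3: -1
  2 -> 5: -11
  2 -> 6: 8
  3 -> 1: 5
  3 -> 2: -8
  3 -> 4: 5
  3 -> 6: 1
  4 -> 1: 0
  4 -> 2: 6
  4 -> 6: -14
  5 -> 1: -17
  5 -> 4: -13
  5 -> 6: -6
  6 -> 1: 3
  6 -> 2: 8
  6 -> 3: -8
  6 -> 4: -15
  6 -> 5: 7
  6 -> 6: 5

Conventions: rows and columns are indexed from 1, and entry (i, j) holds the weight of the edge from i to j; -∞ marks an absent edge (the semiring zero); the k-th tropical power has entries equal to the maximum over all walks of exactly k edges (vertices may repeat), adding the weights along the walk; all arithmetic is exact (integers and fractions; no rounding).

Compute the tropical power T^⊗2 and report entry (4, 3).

T^⊗2:
  [13, 14, 13, 13, 13, 11]
  [11, 16, 0, 4, 15, 13]
  [10, 11, 13, 7, 8, 11]
  [5, -6, 8, 2, -5, 14]
  [-3, 2, -9, -15, 1, -1]
  [8, 13, 11, 5, 12, 16]
Key observation: the optimum is the walk 4->1->3, with weight 0 + 8 = 8.
Optimal value attained by: walk 4->1->3.
Answer: (T^⊗2)[4][3] = 8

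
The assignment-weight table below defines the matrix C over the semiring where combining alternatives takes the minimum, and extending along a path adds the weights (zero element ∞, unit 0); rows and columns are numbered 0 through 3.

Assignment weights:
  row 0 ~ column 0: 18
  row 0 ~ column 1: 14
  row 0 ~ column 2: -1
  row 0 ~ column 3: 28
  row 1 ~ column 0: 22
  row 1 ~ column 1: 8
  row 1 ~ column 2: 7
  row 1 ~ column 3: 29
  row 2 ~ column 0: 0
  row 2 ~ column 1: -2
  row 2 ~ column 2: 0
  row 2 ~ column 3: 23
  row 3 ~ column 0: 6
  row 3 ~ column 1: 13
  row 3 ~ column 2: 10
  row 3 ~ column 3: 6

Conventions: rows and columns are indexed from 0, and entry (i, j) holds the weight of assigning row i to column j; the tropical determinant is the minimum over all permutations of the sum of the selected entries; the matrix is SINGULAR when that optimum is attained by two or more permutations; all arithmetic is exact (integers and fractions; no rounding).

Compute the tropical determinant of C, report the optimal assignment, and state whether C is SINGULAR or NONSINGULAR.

σ = (0, 1, 2, 3): 18 + 8 + 0 + 6 = 32
σ = (0, 1, 3, 2): 18 + 8 + 23 + 10 = 59
σ = (0, 2, 1, 3): 18 + 7 + (-2) + 6 = 29
σ = (0, 2, 3, 1): 18 + 7 + 23 + 13 = 61
σ = (0, 3, 1, 2): 18 + 29 + (-2) + 10 = 55
σ = (0, 3, 2, 1): 18 + 29 + 0 + 13 = 60
σ = (1, 0, 2, 3): 14 + 22 + 0 + 6 = 42
σ = (1, 0, 3, 2): 14 + 22 + 23 + 10 = 69
σ = (1, 2, 0, 3): 14 + 7 + 0 + 6 = 27
σ = (1, 2, 3, 0): 14 + 7 + 23 + 6 = 50
σ = (1, 3, 0, 2): 14 + 29 + 0 + 10 = 53
σ = (1, 3, 2, 0): 14 + 29 + 0 + 6 = 49
σ = (2, 0, 1, 3): (-1) + 22 + (-2) + 6 = 25
σ = (2, 0, 3, 1): (-1) + 22 + 23 + 13 = 57
σ = (2, 1, 0, 3): (-1) + 8 + 0 + 6 = 13
σ = (2, 1, 3, 0): (-1) + 8 + 23 + 6 = 36
σ = (2, 3, 0, 1): (-1) + 29 + 0 + 13 = 41
σ = (2, 3, 1, 0): (-1) + 29 + (-2) + 6 = 32
σ = (3, 0, 1, 2): 28 + 22 + (-2) + 10 = 58
σ = (3, 0, 2, 1): 28 + 22 + 0 + 13 = 63
σ = (3, 1, 0, 2): 28 + 8 + 0 + 10 = 46
σ = (3, 1, 2, 0): 28 + 8 + 0 + 6 = 42
σ = (3, 2, 0, 1): 28 + 7 + 0 + 13 = 48
σ = (3, 2, 1, 0): 28 + 7 + (-2) + 6 = 39
Optimal value attained by: σ = (2, 1, 0, 3).
Answer: det⊕(C) = 13; verdict: NONSINGULAR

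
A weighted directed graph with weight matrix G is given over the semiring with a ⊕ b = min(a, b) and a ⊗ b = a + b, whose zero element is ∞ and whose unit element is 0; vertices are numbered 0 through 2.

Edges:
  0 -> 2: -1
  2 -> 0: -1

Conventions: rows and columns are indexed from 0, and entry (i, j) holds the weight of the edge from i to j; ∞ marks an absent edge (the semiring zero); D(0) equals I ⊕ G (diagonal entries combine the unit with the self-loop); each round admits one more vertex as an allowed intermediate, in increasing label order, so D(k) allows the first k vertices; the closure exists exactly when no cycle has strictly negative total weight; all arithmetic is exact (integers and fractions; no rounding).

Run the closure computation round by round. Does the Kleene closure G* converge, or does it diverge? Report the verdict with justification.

D(0):
  [0, ∞, -1]
  [∞, 0, ∞]
  [-1, ∞, 0]
Detection: at round 1, diagonal entry (2, 2) turns strictly negative.
Key observation: the cycle 2->0->2 has total weight (-1) + (-1), which is strictly negative.
Answer: DIVERGES — negative cycle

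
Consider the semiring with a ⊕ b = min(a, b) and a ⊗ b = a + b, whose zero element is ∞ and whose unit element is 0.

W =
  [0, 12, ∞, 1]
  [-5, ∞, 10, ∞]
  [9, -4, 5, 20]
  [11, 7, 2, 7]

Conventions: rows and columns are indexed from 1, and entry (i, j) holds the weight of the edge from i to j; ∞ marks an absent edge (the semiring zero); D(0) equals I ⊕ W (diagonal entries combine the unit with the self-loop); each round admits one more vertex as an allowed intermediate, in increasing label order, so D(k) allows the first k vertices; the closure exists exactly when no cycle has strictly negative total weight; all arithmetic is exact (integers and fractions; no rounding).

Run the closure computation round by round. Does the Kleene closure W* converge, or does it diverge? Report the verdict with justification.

D(0):
  [0, 12, ∞, 1]
  [-5, 0, 10, ∞]
  [9, -4, 0, 20]
  [11, 7, 2, 0]
D(1):
  [0, 12, ∞, 1]
  [-5, 0, 10, -4]
  [9, -4, 0, 10]
  [11, 7, 2, 0]
D(2):
  [0, 12, 22, 1]
  [-5, 0, 10, -4]
  [-9, -4, 0, -8]
  [2, 7, 2, 0]
Detection: at round 3, diagonal entry (4, 4) turns strictly negative.
Key observation: the cycle 4->3->2->1->4 has total weight 2 + (-4) + (-5) + 1, which is strictly negative.
Answer: DIVERGES — negative cycle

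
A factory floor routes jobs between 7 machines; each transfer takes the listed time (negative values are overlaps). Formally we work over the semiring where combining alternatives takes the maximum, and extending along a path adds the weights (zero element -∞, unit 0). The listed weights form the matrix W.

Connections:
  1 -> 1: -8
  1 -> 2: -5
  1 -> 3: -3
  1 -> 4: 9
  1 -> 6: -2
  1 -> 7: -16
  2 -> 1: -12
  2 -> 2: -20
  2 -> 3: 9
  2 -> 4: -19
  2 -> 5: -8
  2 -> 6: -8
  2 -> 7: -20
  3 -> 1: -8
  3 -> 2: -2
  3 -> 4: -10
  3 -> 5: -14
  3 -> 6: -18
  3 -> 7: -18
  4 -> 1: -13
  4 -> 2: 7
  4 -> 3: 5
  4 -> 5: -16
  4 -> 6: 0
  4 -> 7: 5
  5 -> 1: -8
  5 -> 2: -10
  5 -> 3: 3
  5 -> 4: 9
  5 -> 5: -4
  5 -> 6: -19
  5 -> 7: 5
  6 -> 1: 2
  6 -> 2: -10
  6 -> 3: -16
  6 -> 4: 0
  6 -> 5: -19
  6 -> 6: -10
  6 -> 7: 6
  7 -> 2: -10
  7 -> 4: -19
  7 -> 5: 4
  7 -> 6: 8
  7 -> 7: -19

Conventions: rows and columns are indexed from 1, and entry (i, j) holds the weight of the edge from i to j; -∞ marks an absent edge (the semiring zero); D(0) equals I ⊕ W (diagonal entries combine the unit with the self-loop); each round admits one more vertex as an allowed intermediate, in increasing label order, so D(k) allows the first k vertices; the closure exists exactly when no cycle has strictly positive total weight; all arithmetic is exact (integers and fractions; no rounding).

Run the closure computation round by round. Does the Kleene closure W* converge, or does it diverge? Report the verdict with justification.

D(0):
  [0, -5, -3, 9, -∞, -2, -16]
  [-12, 0, 9, -19, -8, -8, -20]
  [-8, -2, 0, -10, -14, -18, -18]
  [-13, 7, 5, 0, -16, 0, 5]
  [-8, -10, 3, 9, 0, -19, 5]
  [2, -10, -16, 0, -19, 0, 6]
  [-∞, -10, -∞, -19, 4, 8, 0]
D(1):
  [0, -5, -3, 9, -∞, -2, -16]
  [-12, 0, 9, -3, -8, -8, -20]
  [-8, -2, 0, 1, -14, -10, -18]
  [-13, 7, 5, 0, -16, 0, 5]
  [-8, -10, 3, 9, 0, -10, 5]
  [2, -3, -1, 11, -19, 0, 6]
  [-∞, -10, -∞, -19, 4, 8, 0]
Detection: at round 2, diagonal entry (3, 3) turns strictly positive.
Key observation: the cycle 3->2->3 has total weight (-2) + 9, which is strictly positive.
Answer: DIVERGES — positive cycle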